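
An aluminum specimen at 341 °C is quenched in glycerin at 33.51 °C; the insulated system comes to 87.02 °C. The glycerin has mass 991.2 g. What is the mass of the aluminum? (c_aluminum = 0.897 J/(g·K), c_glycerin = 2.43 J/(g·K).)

Heat lost by the aluminum = heat gained by the glycerin:
m×0.897×(341 − 87.02) = 991.2×2.43×(87.02 − 33.51)
227.82 m = 128885  ⇒  m ≈ 565.7 g

m ≈ 566 g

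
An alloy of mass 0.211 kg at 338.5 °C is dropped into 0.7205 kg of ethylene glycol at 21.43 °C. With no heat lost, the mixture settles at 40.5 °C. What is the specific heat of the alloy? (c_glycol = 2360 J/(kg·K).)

Heat lost by the alloy = heat gained by the glycol:
0.211·c·(338.5 − 40.5) = 0.7205·2360·(40.5 − 21.43)
62.88 c = 32426  ⇒  c ≈ 515.7 J/(kg·K)

c ≈ 516 J/(kg·K)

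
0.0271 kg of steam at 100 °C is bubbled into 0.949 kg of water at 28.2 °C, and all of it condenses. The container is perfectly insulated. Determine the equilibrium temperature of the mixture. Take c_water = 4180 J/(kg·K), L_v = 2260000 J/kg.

T_f ≈ 45.2 °C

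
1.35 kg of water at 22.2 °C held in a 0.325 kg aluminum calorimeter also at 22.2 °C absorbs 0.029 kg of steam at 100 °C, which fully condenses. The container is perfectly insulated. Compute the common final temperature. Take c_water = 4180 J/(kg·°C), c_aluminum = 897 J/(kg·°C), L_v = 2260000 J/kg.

T_f ≈ 34.6 °C

Taking heat into each body as positive, Σ m c ΔT = 0:
steam→water at 100 °C releases m L_v = 0.029×2260000 = 65540
  condensed water 100 °C→T: 121.22(T − 100)
  original water: 5643(T − 22.2)
  aluminum cup: 0.325×897×(T − 22.2) = 291.53(T − 22.2)
6055.7 T = 65540 + 12122 + 131746 = 209408
T ≈ 34.58 °C (< 100 °C, so full condensation is consistent).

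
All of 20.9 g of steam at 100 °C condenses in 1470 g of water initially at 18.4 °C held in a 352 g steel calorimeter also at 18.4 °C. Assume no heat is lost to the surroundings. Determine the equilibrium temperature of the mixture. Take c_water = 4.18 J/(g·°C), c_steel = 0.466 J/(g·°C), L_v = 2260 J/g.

T_f ≈ 26.9 °C

Taking heat into each body as positive, Σ m c ΔT = 0:
condense steam: −20.9×2260 = −47234; condensate cools 100→T: 20.9×4.18×(T − 100) = 87.36(T − 100); water warms: 1470×4.18×(T − 18.4) = 6144.6(T − 18.4); steel cup: 352×0.466×(T − 18.4) = 164.03(T − 18.4)
6396 T = 47234 + 8736.2 + 116079 = 172049
T ≈ 26.90 °C, under the boiling point, so the assumption holds.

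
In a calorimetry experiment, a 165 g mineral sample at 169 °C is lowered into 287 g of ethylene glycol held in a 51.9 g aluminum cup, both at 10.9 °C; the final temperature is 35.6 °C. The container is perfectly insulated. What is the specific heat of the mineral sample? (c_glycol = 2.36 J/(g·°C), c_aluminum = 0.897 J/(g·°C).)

c ≈ 0.812 J/(g·°C)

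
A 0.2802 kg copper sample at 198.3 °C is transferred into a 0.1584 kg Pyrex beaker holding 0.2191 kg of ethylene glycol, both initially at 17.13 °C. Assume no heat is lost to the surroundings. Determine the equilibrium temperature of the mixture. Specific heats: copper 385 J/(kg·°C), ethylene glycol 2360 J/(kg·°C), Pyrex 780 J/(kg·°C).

T_f ≈ 43.2 °C

Taking heat into each body as positive, Σ m c ΔT = 0:
0.2802*385*(T − 198.3) + 0.2191*2360*(T − 17.13) + 0.1584*780*(T − 17.13) = 0
748.5 T = 32366
T = 32366/748.5 ≈ 43.24 °C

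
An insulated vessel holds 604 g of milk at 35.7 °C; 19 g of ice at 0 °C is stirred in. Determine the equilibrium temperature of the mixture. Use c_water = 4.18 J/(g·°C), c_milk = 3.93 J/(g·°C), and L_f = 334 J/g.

T_f ≈ 32.0 °C

Energy balance with sensible and latent terms:
fusion: m_ice L_f = 19·334 = 6346
  warm the meltwater: 79.42 T
  milk: 2373.7(T − 35.7)
2453.1 T = 84742 − 6346 = 78396
T ≈ 31.96 °C. Since T > 0 °C, the all-ice-melts assumption holds.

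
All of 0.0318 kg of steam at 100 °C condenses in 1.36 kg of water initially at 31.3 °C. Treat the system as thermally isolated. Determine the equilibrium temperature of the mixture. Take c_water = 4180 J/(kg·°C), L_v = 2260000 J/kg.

T_f ≈ 45.2 °C

Sum of m c ΔT and latent-heat terms is zero:
steam→water at 100 °C releases m L_v = 0.0318·2260000 = 71868; condensed water 100 °C→T: 132.92(T − 100); water warms: 1.36·4180·(T − 31.3) = 5684.8(T − 31.3)
5817.7 T = 71868 + 13292 + 177934 = 263095
T ≈ 45.22 °C, under the boiling point, so the assumption holds.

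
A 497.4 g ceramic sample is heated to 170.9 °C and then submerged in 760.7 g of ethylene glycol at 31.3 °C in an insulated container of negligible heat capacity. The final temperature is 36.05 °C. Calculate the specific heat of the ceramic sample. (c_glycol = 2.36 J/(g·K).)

Heat lost by the ceramic sample = heat gained by the glycol:
497.4·c·(170.9 − 36.05) = 760.7·2.36·(36.05 − 31.3)
67074 c = 8527.4  ⇒  c ≈ 0.1271 J/(g·K)

c ≈ 0.127 J/(g·K)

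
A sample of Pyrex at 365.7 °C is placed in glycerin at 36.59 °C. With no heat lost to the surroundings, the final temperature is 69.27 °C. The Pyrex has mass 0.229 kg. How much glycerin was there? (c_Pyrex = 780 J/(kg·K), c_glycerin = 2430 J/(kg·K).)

m ≈ 0.667 kg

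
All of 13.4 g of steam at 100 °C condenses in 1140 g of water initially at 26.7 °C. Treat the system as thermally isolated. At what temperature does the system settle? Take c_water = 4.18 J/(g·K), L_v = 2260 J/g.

T_f ≈ 33.8 °C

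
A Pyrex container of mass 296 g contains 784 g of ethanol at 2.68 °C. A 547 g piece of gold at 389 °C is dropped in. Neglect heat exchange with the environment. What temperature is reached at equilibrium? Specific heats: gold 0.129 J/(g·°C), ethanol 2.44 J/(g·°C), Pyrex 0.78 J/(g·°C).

T_f = Σ m_i c_i T_i / Σ m_i c_i:
T_f = (70.56*389 + 1913*2.68 + 230.88*2.68) / (70.56 + 1913 + 230.88)
    = 33194 / 2214.4 ≈ 14.99 °C

T_f ≈ 15.0 °C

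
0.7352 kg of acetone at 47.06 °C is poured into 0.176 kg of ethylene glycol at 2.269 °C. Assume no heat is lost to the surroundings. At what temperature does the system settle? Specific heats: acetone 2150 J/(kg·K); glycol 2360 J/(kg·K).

T_f ≈ 37.7 °C

T_f is the heat-capacity-weighted average of the initial temperatures:
T_f = (1580.7·47.06 + 415.36·2.269) / (1580.7 + 415.36)
    = 75329 / 1996 ≈ 37.74 °C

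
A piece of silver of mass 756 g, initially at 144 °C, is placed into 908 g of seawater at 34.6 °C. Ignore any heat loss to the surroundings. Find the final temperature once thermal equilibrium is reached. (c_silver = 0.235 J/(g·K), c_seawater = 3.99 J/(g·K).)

T_f ≈ 39.7 °C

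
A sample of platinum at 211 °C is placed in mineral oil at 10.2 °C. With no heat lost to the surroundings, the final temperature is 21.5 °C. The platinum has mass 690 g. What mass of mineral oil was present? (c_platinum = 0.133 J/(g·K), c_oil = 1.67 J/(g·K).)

Heat lost by the platinum = heat gained by the oil:
690·0.133·(211 − 21.5) = m·1.67·(21.5 − 10.2)
18.87 m = 17390  ⇒  m ≈ 921.5 g

m ≈ 922 g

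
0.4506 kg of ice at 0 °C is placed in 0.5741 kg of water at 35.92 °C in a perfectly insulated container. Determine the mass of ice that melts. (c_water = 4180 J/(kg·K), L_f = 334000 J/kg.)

Heat available from the water dropping to 0 °C: 0.5741×4180×35.92 = 86199 J.
Fully melting the ice requires m_ice L_f = 0.4506×334000 = 150500 J.
86199 J < 150500 J, so only part of the ice melts and the system sits at 0 °C.
Mass melted = 86199/334000 ≈ 0.2581 kg.

m_melted ≈ 0.258 kg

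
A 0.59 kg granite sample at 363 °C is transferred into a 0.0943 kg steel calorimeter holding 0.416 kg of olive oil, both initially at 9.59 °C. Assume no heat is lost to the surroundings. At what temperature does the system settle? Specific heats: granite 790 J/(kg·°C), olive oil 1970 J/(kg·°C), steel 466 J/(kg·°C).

T_f is the heat-capacity-weighted average of the initial temperatures:
T_f = (466.1*363 + 819.52*9.59 + 43.94*9.59) / (466.1 + 819.52 + 43.94)
    = 177475 / 1329.6 ≈ 133.48 °C

T_f ≈ 133.5 °C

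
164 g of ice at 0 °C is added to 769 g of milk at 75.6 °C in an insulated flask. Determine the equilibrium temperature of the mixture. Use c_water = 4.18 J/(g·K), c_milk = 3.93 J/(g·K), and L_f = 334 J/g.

T_f ≈ 46.8 °C

Net heat exchanged in the isolated system is zero:
fusion: m_ice L_f = 164·334 = 54776; warm the meltwater: 685.52 T; milk: 3022.2(T − 75.6)
3707.7 T = 228476 − 54776 = 173700
T ≈ 46.85 °C (positive, so assuming full melt was valid).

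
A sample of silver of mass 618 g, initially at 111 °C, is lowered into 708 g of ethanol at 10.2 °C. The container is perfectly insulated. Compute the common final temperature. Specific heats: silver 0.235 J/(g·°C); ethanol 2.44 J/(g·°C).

T_f ≈ 18.0 °C

Heat lost by the silver equals heat gained by the ethanol:
618×0.235×(111 − T) = 708×2.44×(T − 10.2)
145.23(111 − T) = 1727.5(T − 10.2)
1872.8 T = 33741  ⇒  T ≈ 18.02 °C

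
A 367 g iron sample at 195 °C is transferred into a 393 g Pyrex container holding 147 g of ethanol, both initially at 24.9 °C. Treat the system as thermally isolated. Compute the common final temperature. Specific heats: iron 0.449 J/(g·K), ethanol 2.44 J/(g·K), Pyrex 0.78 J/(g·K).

Setting the total heat transfer to zero:
367×0.449×(T − 195) + 147×2.44×(T − 24.9) + 393×0.78×(T − 24.9) = 0
830 T = 48697
T = 48697/830 ≈ 58.67 °C

T_f ≈ 58.7 °C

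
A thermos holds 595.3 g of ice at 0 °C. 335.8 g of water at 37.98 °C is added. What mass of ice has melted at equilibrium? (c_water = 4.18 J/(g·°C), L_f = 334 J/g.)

m_melted ≈ 160 g

Water can give up m c ΔT = 335.8×4.18×37.98 = 53310 J before reaching 0 °C.
Melting all 595.3 g of ice would need 595.3×334 = 198830 J.
Since 53310 < 198830 J, not all the ice melts; equilibrium is at 0 °C.
Mass melted = 53310/334 ≈ 159.6 g.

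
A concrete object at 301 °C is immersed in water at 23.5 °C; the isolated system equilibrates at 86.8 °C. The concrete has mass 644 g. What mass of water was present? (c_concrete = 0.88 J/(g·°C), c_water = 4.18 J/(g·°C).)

m ≈ 459 g

Heat gained plus heat lost sum to zero:
644·0.88·(86.8 − 301) + m·4.18·(86.8 − 23.5) = 0
264.59 m = 121391
m = 121391/264.59 ≈ 458.8 g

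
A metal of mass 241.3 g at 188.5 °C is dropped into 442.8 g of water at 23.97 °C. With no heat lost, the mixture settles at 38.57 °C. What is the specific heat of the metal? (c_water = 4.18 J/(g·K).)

c ≈ 0.747 J/(g·K)

Heat lost by the metal = heat gained by the water:
241.3×c×(188.5 − 38.57) = 442.8×4.18×(38.57 − 23.97)
36178 c = 27023  ⇒  c ≈ 0.7469 J/(g·K)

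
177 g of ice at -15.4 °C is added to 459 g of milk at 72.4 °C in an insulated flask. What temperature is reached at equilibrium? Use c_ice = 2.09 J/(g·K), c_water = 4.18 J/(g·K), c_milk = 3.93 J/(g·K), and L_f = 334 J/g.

Energy conservation, ΣQ = 0:
warm ice to 0 °C: 177×2.09×(0 − (-15.4)) = 5696.9; fusion: m_ice L_f = 177×334 = 59118; meltwater 0→T: 177×4.18×T = 739.86 T; milk: 1803.9(T − 72.4)
2543.7 T = 130600 − 64815 = 65785
T ≈ 25.86 °C (positive, so assuming full melt was valid).

T_f ≈ 25.9 °C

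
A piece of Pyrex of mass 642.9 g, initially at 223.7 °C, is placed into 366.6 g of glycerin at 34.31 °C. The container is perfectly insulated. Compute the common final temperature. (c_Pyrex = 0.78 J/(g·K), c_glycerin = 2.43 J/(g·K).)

Net heat exchanged in the isolated system is zero:
642.9×0.78×(T − 223.7) + 366.6×2.43×(T − 34.31) = 0
(501.46 + 890.84) T = 501.46×223.7 + 890.84×34.31
T = 142742/1392.3 ≈ 102.52 °C

T_f ≈ 102.5 °C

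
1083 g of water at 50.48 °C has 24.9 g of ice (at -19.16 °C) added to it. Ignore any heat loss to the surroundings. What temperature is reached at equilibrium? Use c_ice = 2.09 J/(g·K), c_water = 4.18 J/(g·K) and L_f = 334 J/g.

Taking heat into each body as positive, Σ m c ΔT = 0:
warm ice to 0 °C: 24.9×2.09×(0 − (-19.16)) = 997.11
  latent heat to melt: 24.9×334 = 8316.6
  meltwater 0→T: 24.9×4.18×T = 104.08 T
  water cools: 1083×4.18×(T − 50.48) = 4526.9(T − 50.48)
4631 T = 228520 − 9313.7 = 219206
T ≈ 47.33 °C (positive, so assuming full melt was valid).

T_f ≈ 47.3 °C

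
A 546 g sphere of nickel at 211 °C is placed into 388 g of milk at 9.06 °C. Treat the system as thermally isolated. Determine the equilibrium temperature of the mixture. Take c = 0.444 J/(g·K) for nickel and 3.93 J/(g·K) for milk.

T_f ≈ 36.8 °C

Setting the total heat transfer to zero:
546·0.444·(T − 211) + 388·3.93·(T − 9.06) = 0
(242.42 + 1524.8) T = 242.42·211 + 1524.8·9.06
T = 64967 / 1767.3 = 36.8 °C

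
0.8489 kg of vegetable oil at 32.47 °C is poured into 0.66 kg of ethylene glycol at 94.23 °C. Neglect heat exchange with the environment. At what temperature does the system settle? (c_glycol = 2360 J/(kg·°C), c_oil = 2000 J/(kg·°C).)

T_f ≈ 62.0 °C

T_f = Σ m_i c_i T_i / Σ m_i c_i:
T_f = (1557.6·94.23 + 1697.8·32.47) / (1557.6 + 1697.8)
    = 201900 / 3255.4 ≈ 62.02 °C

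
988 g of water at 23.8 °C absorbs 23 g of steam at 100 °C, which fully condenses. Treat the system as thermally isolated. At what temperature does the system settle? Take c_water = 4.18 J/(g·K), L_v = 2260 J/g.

T_f ≈ 37.8 °C

Conservation of energy gives ΣQ = 0:
latent heat released on condensation: 23·2260 = 51980; condensed water 100 °C→T: 96.14(T − 100); original water: 4129.8(T − 23.8)
4226 T = 51980 + 9614 + 98290 = 159884
T ≈ 37.83 °C (< 100 °C, so full condensation is consistent).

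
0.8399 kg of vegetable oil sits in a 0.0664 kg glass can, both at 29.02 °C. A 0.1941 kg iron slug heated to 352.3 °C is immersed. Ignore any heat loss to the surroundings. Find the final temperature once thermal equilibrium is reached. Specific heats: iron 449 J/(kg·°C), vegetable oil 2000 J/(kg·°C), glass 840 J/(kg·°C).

Energy conservation, ΣQ = 0:
0.1941·449·(T − 352.3) + 0.8399·2000·(T − 29.02) + 0.0664·840·(T − 29.02) = 0
1822.7 T = 81070
T = 81070 / 1822.7 = 44.5 °C

T_f ≈ 44.5 °C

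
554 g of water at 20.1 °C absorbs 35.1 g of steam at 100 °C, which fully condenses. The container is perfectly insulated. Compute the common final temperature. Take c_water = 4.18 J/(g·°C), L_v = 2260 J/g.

T_f ≈ 57.1 °C

Energy conservation, ΣQ = 0:
steam→water at 100 °C releases m L_v = 35.1×2260 = 79326; condensed water 100 °C→T: 146.72(T − 100); original water: 2315.7(T − 20.1)
2462.4 T = 79326 + 14672 + 46546 = 140544
T ≈ 57.08 °C, under the boiling point, so the assumption holds.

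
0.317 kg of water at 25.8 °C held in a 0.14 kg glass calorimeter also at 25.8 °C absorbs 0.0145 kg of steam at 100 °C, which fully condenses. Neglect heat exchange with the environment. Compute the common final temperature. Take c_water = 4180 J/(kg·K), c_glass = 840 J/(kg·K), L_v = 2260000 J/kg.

Energy conservation, ΣQ = 0:
latent heat released on condensation: 0.0145×2260000 = 32770; condensate cools 100→T: 0.0145×4180×(T − 100) = 60.61(T − 100); original water: 1325.1(T − 25.8); cup: 117.6(T − 25.8)
1503.3 T = 32770 + 6061 + 37221 = 76052
T ≈ 50.59 °C (< 100 °C, so full condensation is consistent).

T_f ≈ 50.6 °C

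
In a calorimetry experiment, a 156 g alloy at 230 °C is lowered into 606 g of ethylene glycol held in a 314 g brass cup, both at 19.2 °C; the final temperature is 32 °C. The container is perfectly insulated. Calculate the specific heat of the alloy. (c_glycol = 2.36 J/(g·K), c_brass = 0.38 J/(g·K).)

c ≈ 0.642 J/(g·K)

Heat gained plus heat lost sum to zero:
156×c×(32 − 230) + 606×2.36×(32 − 19.2) + 314×0.38×(32 − 19.2) = 0
-30888 c = -19833
c = -19833/-30888 ≈ 0.6421 J/(g·K)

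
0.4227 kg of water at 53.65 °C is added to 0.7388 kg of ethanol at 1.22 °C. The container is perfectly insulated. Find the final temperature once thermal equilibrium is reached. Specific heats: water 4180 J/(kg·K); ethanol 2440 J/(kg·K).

T_f ≈ 27.2 °C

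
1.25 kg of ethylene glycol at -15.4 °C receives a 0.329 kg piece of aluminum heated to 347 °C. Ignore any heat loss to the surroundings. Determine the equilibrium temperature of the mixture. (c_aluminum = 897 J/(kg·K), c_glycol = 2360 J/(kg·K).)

T_f ≈ 17.6 °C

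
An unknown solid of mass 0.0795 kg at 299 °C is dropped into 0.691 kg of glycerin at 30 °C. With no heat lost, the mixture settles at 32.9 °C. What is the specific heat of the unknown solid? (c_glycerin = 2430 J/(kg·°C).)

c ≈ 230 J/(kg·°C)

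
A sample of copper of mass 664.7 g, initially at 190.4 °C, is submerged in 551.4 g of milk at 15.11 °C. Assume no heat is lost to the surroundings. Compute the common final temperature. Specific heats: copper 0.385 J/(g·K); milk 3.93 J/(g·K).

T_f ≈ 33.6 °C

With ΣQ=0 the equilibrium temperature is the m·c-weighted mean:
T_f = (255.91×190.4 + 2167×15.11) / (255.91 + 2167)
    = 81469 / 2422.9 ≈ 33.62 °C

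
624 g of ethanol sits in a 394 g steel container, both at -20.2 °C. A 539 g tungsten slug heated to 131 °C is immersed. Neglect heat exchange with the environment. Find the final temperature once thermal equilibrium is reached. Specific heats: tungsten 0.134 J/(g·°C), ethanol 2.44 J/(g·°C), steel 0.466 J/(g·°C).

Net heat exchanged in the isolated system is zero:
539*0.134*(T − 131) + 624*2.44*(T − (-20.2)) + 394*0.466*(T − (-20.2)) = 0
72.23(T − 131) + 1522.6(T − (-20.2)) + 183.6(T − (-20.2)) = 0
(72.23 + 1522.6 + 183.6) T = 72.23*131 + 1522.6*(-20.2) + 183.6*(-20.2)
T ≈ -14.06 °C

T_f ≈ -14.1 °C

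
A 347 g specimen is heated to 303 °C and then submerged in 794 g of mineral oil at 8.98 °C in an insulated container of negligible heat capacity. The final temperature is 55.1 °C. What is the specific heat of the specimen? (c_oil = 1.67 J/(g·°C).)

c ≈ 0.711 J/(g·°C)

Setting the total heat transfer to zero:
347×c×(55.1 − 303) + 794×1.67×(55.1 − 8.98) = 0
-86021 c = -61154
c = -61154/-86021 ≈ 0.7109 J/(g·°C)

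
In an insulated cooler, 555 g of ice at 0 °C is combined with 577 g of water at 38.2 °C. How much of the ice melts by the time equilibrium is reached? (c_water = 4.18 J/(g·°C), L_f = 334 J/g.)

m_melted ≈ 276 g

Water can give up m c ΔT = 577×4.18×38.2 = 92133 J before reaching 0 °C.
Fully melting the ice requires m_ice L_f = 555×334 = 185370 J.
Since 92133 < 185370 J, not all the ice melts; equilibrium is at 0 °C.
Mass melted = 92133/334 ≈ 275.8 g.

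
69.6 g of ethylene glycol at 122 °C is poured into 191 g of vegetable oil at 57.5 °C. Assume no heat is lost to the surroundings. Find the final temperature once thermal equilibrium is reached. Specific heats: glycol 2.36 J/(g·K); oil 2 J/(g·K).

T_f ≈ 76.9 °C

Conservation of energy gives ΣQ = 0:
69.6×2.36×(T − 122) + 191×2×(T − 57.5) = 0
546.26 T = 42004
T ≈ 76.89 °C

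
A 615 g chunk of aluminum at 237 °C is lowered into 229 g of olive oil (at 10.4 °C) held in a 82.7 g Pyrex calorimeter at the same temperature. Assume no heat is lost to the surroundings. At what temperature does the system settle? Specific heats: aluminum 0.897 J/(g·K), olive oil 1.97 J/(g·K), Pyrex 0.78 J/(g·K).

T_f ≈ 127.5 °C

Let T be the final temperature. ΣQ_i = 0:
615×0.897×(T − 237) + 229×1.97×(T − 10.4) + 82.7×0.78×(T − 10.4) = 0
551.65(T − 237) + 451.13(T − 10.4) + 64.51(T − 10.4) = 0
1067.3 T = 136105
T = 136105 / 1067.3 = 128 °C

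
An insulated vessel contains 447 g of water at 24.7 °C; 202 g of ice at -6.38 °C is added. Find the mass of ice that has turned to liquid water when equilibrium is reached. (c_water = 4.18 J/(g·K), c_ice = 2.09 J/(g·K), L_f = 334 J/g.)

Heat available from the water dropping to 0 °C: 447×4.18×24.7 = 46151 J.
Of that, 202×2.09×6.38 = 2693.5 J goes to bring the ice to 0 °C, leaving 43457 J.
Melting all 202 g of ice would need 202×334 = 67468 J.
That's not enough to melt it all — equilibrium is at 0 °C with ice remaining.
m_melt = 43457 / L_f = 130.1 g.

m_melted ≈ 130 g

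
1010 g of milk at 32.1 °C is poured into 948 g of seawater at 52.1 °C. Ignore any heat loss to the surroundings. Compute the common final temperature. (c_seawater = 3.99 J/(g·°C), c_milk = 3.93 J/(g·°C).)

Heat gained plus heat lost sum to zero:
948*3.99*(T − 52.1) + 1010*3.93*(T − 32.1) = 0
3782.5(T − 52.1) + 3969.3(T − 32.1) = 0
7751.8 T = 324484
T = 324484/7751.8 ≈ 41.86 °C

T_f ≈ 41.9 °C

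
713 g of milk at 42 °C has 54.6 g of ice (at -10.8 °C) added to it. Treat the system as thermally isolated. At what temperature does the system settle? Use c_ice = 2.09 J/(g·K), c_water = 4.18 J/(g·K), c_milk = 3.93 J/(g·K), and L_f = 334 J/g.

Heat gained plus heat lost sum to zero:
ice -10.8→0 °C: 54.6·2.09·10.8 = 1232.4; fusion: m_ice L_f = 54.6·334 = 18236; meltwater 0→T: 54.6·4.18·T = 228.23 T; milk: 2802.1(T − 42)
3030.3 T = 117688 − 19469 = 98219
T ≈ 32.41 °C. Since T > 0 °C, the all-ice-melts assumption holds.

T_f ≈ 32.4 °C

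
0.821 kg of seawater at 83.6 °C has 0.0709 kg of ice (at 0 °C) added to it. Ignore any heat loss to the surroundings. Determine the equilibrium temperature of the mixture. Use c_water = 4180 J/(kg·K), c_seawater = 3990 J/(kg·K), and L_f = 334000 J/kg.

Conservation of energy gives ΣQ = 0:
latent heat to melt: 0.0709·334000 = 23681
  warm the meltwater: 296.36 T
  seawater: 3275.8(T − 83.6)
3572.2 T = 273856 − 23681 = 250175
T ≈ 70.03 °C — above 0 °C, consistent with complete melting.

T_f ≈ 70.0 °C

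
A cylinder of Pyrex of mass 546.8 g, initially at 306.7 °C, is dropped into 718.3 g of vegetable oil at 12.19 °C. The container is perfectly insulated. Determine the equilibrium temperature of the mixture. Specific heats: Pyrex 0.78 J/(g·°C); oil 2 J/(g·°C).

T_f = Σ m_i c_i T_i / Σ m_i c_i:
T_f = (426.5·306.7 + 1436.6·12.19) / (426.5 + 1436.6)
    = 148321 / 1863.1 ≈ 79.61 °C

T_f ≈ 79.6 °C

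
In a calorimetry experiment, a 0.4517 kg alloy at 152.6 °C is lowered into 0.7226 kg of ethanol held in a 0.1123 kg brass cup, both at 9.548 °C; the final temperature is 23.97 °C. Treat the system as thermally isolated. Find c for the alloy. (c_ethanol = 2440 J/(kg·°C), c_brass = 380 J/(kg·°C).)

c ≈ 448 J/(kg·°C)

Taking heat into each body as positive, Σ m c ΔT = 0:
0.4517×c×(23.97 − 152.6) + 0.7226×2440×(23.97 − 9.548) + 0.1123×380×(23.97 − 9.548) = 0
-58.1 c = -26044
c = -26044/-58.1 ≈ 448.2 J/(kg·°C)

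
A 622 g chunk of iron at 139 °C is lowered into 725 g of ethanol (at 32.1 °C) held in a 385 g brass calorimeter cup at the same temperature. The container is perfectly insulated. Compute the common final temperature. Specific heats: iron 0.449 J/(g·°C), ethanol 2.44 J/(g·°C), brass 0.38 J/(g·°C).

T_f ≈ 45.7 °C

Heat gained plus heat lost sum to zero:
622·0.449·(T − 139) + 725·2.44·(T − 32.1) + 385·0.38·(T − 32.1) = 0
279.28(T − 139) + 1769(T − 32.1) + 146.3(T − 32.1) = 0
(279.28 + 1769 + 146.3) T = 279.28·139 + 1769·32.1 + 146.3·32.1
T = 100301 / 2194.6 = 45.7 °C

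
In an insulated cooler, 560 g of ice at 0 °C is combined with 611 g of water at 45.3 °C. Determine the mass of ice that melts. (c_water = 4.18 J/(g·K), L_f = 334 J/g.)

m_melted ≈ 346 g

Heat available from the water dropping to 0 °C: 611·4.18·45.3 = 115695 J.
To melt every bit of ice: 560·334 = 187040 J.
115695 J < 187040 J, so only part of the ice melts and the system sits at 0 °C.
m_melt = 115695 / L_f = 346.4 g.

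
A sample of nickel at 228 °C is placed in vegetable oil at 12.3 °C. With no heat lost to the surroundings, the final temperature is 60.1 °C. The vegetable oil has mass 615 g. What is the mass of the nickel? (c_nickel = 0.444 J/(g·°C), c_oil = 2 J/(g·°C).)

m ≈ 789 g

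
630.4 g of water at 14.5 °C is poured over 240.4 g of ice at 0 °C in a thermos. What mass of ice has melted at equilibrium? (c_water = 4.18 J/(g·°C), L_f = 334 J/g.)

Heat available from the water dropping to 0 °C: 630.4×4.18×14.5 = 38209 J.
To melt every bit of ice: 240.4×334 = 80294 J.
That's not enough to melt it all — equilibrium is at 0 °C with ice remaining.
m_melt = 38209 / L_f = 114.4 g.

m_melted ≈ 114 g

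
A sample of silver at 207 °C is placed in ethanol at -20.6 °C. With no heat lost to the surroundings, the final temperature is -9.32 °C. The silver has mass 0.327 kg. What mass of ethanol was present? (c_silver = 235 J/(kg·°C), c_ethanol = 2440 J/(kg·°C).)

Let T be the final temperature. ΣQ_i = 0:
0.327·235·(-9.32 − 207) + m·2440·(-9.32 − (-20.6)) = 0
27523 m = 16623
m = 16623/27523 ≈ 0.604 kg

m ≈ 0.604 kg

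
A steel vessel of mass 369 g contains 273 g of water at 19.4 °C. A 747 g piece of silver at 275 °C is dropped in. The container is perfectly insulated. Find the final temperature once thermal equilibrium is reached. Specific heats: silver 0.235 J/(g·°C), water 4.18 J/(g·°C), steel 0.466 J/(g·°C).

T_f ≈ 49.5 °C

With ΣQ=0 the equilibrium temperature is the m·c-weighted mean:
T_f = (175.54×275 + 1141.1×19.4 + 171.95×19.4) / (175.54 + 1141.1 + 171.95)
    = 73749 / 1488.6 ≈ 49.54 °C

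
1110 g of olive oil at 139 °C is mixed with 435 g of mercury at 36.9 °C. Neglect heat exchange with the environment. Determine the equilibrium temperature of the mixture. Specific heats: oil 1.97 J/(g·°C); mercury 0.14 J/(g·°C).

T_f = Σ m_i c_i T_i / Σ m_i c_i:
T_f = (2186.7×139 + 60.9×36.9) / (2186.7 + 60.9)
    = 306199 / 2247.6 ≈ 136.23 °C

T_f ≈ 136.2 °C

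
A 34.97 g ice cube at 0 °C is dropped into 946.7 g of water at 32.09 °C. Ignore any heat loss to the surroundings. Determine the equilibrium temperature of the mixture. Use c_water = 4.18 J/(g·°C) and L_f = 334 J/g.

Taking heat into each body as positive, Σ m c ΔT = 0:
fusion: m_ice L_f = 34.97·334 = 11680
  meltwater 0→T: 34.97·4.18·T = 146.17 T
  water: 3957.2(T − 32.09)
4103.4 T = 126987 − 11680 = 115307
T ≈ 28.10 °C — above 0 °C, consistent with complete melting.

T_f ≈ 28.1 °C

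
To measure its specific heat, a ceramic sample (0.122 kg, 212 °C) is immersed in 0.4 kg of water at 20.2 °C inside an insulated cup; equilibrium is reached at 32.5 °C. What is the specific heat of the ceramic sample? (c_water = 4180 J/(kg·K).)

c ≈ 939 J/(kg·K)

Conservation of energy gives ΣQ = 0:
0.122·c·(32.5 − 212) + 0.4·4180·(32.5 − 20.2) = 0
-21.9 c = -20566
c = -20566/-21.9 ≈ 939.1 J/(kg·K)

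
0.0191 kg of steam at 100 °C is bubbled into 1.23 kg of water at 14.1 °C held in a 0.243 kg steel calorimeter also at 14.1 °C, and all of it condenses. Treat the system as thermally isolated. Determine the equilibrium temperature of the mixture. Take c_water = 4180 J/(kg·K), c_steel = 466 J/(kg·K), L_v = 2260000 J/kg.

Energy balance with sensible and latent terms:
condense steam: −0.0191×2260000 = −43166
  condensed water 100 °C→T: 79.84(T − 100)
  water warms: 1.23×4180×(T − 14.1) = 5141.4(T − 14.1)
  cup: 113.24(T − 14.1)
5334.5 T = 43166 + 7983.8 + 74090 = 125240
T ≈ 23.48 °C — below 100 °C, confirming all the steam condensed.

T_f ≈ 23.5 °C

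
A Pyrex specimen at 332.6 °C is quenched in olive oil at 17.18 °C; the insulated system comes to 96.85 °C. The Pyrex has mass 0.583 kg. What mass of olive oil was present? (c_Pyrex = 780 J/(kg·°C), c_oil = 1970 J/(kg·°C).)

Conservation of energy gives ΣQ = 0:
0.583·780·(96.85 − 332.6) + m·1970·(96.85 − 17.18) = 0
156950 m = 107205
m = 107205/156950 ≈ 0.6831 kg

m ≈ 0.683 kg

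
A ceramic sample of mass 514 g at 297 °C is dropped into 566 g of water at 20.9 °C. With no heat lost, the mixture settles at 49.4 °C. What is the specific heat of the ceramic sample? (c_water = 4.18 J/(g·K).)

Taking heat into each body as positive, Σ m c ΔT = 0:
514·c·(49.4 − 297) + 566·4.18·(49.4 − 20.9) = 0
-127266 c = -67428
c = -67428/-127266 ≈ 0.5298 J/(g·K)

c ≈ 0.53 J/(g·K)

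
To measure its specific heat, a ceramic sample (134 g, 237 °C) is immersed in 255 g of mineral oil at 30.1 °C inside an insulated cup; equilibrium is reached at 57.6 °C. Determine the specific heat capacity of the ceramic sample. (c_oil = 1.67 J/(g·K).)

c ≈ 0.487 J/(g·K)

Conservation of energy gives ΣQ = 0:
134×c×(57.6 − 237) + 255×1.67×(57.6 − 30.1) = 0
-24040 c = -11711
c = -11711/-24040 ≈ 0.4871 J/(g·K)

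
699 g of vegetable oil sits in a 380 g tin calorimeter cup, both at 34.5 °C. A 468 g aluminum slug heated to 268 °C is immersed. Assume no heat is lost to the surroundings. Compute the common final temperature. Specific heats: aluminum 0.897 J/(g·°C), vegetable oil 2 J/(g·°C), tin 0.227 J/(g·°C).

Heat gained plus heat lost sum to zero:
468×0.897×(T − 268) + 699×2×(T − 34.5) + 380×0.227×(T − 34.5) = 0
1904.1 T = 163712
T = 163712 / 1904.1 = 86 °C

T_f ≈ 86.0 °C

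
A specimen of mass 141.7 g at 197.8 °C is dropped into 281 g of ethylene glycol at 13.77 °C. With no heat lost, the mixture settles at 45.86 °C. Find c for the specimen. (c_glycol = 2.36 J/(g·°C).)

c ≈ 0.988 J/(g·°C)

Heat gained plus heat lost sum to zero:
141.7×c×(45.86 − 197.8) + 281×2.36×(45.86 − 13.77) = 0
-21530 c = -21281
c = -21281/-21530 ≈ 0.9884 J/(g·°C)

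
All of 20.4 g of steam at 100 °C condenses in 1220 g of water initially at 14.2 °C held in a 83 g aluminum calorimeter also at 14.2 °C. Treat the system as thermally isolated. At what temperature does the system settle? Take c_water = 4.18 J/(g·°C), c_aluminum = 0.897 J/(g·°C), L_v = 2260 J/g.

T_f ≈ 24.4 °C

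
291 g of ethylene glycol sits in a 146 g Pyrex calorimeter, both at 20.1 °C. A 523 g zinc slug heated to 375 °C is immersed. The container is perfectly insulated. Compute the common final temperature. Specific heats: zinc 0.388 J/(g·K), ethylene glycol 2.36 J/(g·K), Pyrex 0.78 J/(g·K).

T_f ≈ 91.9 °C

Energy conservation, ΣQ = 0:
523*0.388*(T − 375) + 291*2.36*(T − 20.1) + 146*0.78*(T − 20.1) = 0
202.92(T − 375) + 686.76(T − 20.1) + 113.88(T − 20.1) = 0
1003.6 T = 92189
T = 92189 / 1003.6 = 91.9 °C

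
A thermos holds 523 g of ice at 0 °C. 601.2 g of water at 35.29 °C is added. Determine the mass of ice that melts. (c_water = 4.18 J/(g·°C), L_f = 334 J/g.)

m_melted ≈ 266 g

Cooling the water to 0 °C releases 601.2·4.18·35.29 = 88684 J.
Fully melting the ice requires m_ice L_f = 523·334 = 174682 J.
Since 88684 < 174682 J, not all the ice melts; equilibrium is at 0 °C.
m_melted·334 = 88684  ⇒  m_melted ≈ 265.5 g.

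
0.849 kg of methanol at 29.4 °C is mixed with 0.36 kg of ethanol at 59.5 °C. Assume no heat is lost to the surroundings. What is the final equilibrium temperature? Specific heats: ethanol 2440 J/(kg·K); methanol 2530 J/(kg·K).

T_f ≈ 38.1 °C

Heat lost by the ethanol equals heat gained by the methanol:
0.36×2440×(59.5 − T) = 0.849×2530×(T − 29.4)
878.4(59.5 − T) = 2148(T − 29.4)
3026.4 T = 115415  ⇒  T ≈ 38.14 °C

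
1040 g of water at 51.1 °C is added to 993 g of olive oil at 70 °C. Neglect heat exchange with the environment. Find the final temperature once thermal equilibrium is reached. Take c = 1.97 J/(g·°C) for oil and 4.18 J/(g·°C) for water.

T_f ≈ 57.0 °C

Heat gained plus heat lost sum to zero:
993·1.97·(T − 70) + 1040·4.18·(T − 51.1) = 0
1956.2(T − 70) + 4347.2(T − 51.1) = 0
(1956.2 + 4347.2) T = 1956.2·70 + 4347.2·51.1
T = 359077/6303.4 ≈ 56.97 °C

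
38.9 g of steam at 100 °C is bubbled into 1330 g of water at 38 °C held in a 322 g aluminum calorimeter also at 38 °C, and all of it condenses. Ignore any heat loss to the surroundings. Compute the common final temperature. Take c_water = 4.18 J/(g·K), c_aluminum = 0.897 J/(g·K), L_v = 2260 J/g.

T_f ≈ 54.3 °C

Let T be the final temperature. ΣQ_i = 0:
latent heat released on condensation: 38.9·2260 = 87914
  condensed water 100 °C→T: 162.6(T − 100)
  water warms: 1330·4.18·(T − 38) = 5559.4(T − 38)
  aluminum cup: 322·0.897·(T − 38) = 288.83(T − 38)
6010.8 T = 87914 + 16260 + 222233 = 326407
T ≈ 54.30 °C (< 100 °C, so full condensation is consistent).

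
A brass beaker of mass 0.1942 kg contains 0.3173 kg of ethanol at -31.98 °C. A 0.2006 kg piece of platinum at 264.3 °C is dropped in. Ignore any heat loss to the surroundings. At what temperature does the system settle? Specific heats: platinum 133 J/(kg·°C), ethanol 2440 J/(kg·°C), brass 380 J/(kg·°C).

Energy conservation, ΣQ = 0:
0.2006×133×(T − 264.3) + 0.3173×2440×(T − (-31.98)) + 0.1942×380×(T − (-31.98)) = 0
874.69 T = -20068
T ≈ -22.94 °C

T_f ≈ -22.9 °C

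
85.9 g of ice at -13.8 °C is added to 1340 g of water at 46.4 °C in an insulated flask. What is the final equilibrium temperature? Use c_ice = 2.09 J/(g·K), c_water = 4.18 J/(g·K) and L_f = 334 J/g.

T_f ≈ 38.4 °C

Energy balance with sensible and latent terms:
warm ice to 0 °C: 85.9·2.09·(0 − (-13.8)) = 2477.5
  melt ice: 85.9·334 = 28691
  meltwater 0→T: 85.9·4.18·T = 359.06 T
  water: 5601.2(T − 46.4)
5960.3 T = 259896 − 31168 = 228728
T ≈ 38.38 °C — above 0 °C, consistent with complete melting.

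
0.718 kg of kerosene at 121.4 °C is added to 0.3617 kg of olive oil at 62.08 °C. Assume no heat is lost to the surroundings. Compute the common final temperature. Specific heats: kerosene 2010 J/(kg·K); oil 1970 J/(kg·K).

T_f ≈ 101.8 °C

Conservation of energy gives ΣQ = 0:
0.718×2010×(T − 121.4) + 0.3617×1970×(T − 62.08) = 0
1443.2(T − 121.4) + 712.55(T − 62.08) = 0
2155.7 T = 219437
T ≈ 101.79 °C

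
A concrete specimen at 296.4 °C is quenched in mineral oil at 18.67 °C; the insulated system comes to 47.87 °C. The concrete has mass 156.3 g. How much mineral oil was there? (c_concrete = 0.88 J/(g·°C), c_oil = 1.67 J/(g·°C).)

Heat lost by the concrete = heat gained by the oil:
156.3·0.88·(296.4 − 47.87) = m·1.67·(47.87 − 18.67)
48.76 m = 34184  ⇒  m ≈ 701 g

m ≈ 701 g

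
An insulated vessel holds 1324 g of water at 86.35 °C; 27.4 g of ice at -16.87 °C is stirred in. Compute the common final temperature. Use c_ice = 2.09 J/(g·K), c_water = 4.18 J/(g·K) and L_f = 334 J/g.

Let T be the final temperature. ΣQ_i = 0:
ice -16.87→0 °C: 27.4×2.09×16.87 = 966.08; fusion: m_ice L_f = 27.4×334 = 9151.6; warm the meltwater: 114.53 T; water: 5534.3(T − 86.35)
5648.9 T = 477889 − 10118 = 467771
T ≈ 82.81 °C (positive, so assuming full melt was valid).

T_f ≈ 82.8 °C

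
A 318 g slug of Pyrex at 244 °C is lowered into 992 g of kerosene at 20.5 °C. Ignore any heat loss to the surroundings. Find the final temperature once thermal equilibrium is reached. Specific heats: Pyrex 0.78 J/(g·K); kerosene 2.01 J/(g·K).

T_f ≈ 45.2 °C

Heat gained plus heat lost sum to zero:
318×0.78×(T − 244) + 992×2.01×(T − 20.5) = 0
2242 T = 101397
T ≈ 45.23 °C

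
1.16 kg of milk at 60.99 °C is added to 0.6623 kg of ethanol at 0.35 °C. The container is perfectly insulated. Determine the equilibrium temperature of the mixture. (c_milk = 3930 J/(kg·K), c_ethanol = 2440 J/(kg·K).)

T_f ≈ 45.1 °C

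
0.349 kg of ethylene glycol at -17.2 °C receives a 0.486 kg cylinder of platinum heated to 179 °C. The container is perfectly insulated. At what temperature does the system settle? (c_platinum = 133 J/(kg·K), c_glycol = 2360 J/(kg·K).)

T_f ≈ -2.9 °C

Heat gained plus heat lost sum to zero:
0.486·133·(T − 179) + 0.349·2360·(T − (-17.2)) = 0
(64.64 + 823.64) T = 64.64·179 + 823.64·(-17.2)
T = -2596.4 / 888.28 = -2.92 °C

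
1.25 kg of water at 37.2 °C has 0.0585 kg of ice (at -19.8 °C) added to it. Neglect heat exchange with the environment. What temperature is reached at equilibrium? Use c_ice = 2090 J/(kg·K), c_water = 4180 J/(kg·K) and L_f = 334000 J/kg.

Energy balance with sensible and latent terms:
ice -19.8→0 °C: 0.0585×2090×19.8 = 2420.8
  latent heat to melt: 0.0585×334000 = 19539
  meltwater 0→T: 0.0585×4180×T = 244.53 T
  water cools: 1.25×4180×(T − 37.2) = 5225(T − 37.2)
5469.5 T = 194370 − 21960 = 172410
T ≈ 31.52 °C (positive, so assuming full melt was valid).

T_f ≈ 31.5 °C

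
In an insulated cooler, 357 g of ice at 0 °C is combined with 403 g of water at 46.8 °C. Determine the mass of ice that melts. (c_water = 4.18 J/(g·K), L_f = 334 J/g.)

m_melted ≈ 236 g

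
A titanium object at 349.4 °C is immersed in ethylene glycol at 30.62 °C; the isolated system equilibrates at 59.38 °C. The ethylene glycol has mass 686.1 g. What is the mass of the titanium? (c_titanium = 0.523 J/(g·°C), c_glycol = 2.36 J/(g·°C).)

m ≈ 307 g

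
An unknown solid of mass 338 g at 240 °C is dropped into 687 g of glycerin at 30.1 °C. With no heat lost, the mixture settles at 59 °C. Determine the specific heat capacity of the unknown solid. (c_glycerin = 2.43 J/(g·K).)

Heat lost by the unknown solid = heat gained by the glycerin:
338×c×(240 − 59) = 687×2.43×(59 − 30.1)
61178 c = 48246  ⇒  c ≈ 0.7886 J/(g·K)

c ≈ 0.789 J/(g·K)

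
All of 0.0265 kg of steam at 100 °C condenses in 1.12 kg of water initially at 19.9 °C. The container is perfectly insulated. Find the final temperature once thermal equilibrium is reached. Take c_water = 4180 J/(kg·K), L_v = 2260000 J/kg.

T_f ≈ 34.2 °C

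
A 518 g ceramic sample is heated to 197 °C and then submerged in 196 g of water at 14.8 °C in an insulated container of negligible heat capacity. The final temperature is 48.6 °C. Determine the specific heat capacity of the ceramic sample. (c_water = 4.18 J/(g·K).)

c ≈ 0.36 J/(g·K)

Net heat exchanged in the isolated system is zero:
518·c·(48.6 − 197) + 196·4.18·(48.6 − 14.8) = 0
-76871 c = -27692
c = -27692/-76871 ≈ 0.3602 J/(g·K)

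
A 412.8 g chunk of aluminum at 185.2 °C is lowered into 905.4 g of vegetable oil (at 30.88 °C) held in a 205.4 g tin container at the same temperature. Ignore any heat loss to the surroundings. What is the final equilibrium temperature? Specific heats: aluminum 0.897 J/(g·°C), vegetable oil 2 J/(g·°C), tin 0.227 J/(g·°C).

T_f ≈ 56.5 °C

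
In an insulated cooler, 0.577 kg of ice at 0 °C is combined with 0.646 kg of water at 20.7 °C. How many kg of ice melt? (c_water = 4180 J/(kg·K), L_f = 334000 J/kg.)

Water can give up m c ΔT = 0.646·4180·20.7 = 55896 J before reaching 0 °C.
Melting all 0.577 kg of ice would need 0.577·334000 = 192718 J.
55896 J < 192718 J, so only part of the ice melts and the system sits at 0 °C.
Mass melted = 55896/334000 ≈ 0.1674 kg.

m_melted ≈ 0.167 kg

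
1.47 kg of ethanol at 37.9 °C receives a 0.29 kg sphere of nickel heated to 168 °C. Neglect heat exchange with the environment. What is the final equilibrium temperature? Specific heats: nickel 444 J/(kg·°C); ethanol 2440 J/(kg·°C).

Set heat shed by the hot body equal to heat absorbed by the cold body:
0.29·444·(168 − T) = 1.47·2440·(T − 37.9)
128.76(168 − T) = 3586.8(T − 37.9)
3715.6 T = 157571  ⇒  T ≈ 42.41 °C

T_f ≈ 42.4 °C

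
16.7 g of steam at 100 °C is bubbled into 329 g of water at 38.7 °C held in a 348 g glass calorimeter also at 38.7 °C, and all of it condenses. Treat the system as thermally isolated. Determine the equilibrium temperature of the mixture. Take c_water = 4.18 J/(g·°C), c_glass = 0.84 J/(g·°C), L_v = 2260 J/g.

T_f ≈ 62.9 °C

Taking heat into each body as positive, Σ m c ΔT = 0:
steam→water at 100 °C releases m L_v = 16.7·2260 = 37742; condensate cools 100→T: 16.7·4.18·(T − 100) = 69.81(T − 100); original water: 1375.2(T − 38.7); glass cup: 348·0.84·(T − 38.7) = 292.32(T − 38.7)
1737.3 T = 37742 + 6980.6 + 64534 = 109256
T ≈ 62.89 °C — below 100 °C, confirming all the steam condensed.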